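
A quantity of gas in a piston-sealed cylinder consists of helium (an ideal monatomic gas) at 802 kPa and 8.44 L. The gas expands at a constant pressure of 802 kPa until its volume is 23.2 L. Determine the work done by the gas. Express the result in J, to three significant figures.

Isobaric: W = P ΔV.
W = (802 kPa)(23.2 − 8.44 L) = (802)(14.76) = 11838 J.

W ≈ 11800 J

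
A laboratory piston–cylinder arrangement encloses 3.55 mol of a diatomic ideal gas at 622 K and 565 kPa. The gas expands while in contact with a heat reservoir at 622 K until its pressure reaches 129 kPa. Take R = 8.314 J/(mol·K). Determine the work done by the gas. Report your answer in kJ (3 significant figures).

W ≈ 27.1 kJ

Isothermal process: W = nRT ln(V₂/V₁) = nRT ln(P₁/P₂).
W = (3.55)(8.314)(622) × ln(565/129)
  = 18358 × ln(4.38) = 18358 × 1.477
W_by_gas = 27115 J.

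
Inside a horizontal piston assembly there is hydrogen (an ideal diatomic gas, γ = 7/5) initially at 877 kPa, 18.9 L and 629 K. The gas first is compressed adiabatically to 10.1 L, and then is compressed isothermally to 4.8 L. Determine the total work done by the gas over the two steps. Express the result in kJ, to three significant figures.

W_total ≈ -27.6 kJ

Step 1 (adiabatic): W = (P₁V₁ − P₂V₂)/(γ−1) = (16575 − 21297)/0.4 = -11804 J.
After step 1: P = 2109 kPa, V = 10.1 L, T = 808.2 K.
Step 2 (isothermal): W = P₁V₁ ln(V₂/V₁) = (21297) ln(4.8/10.1) = -15843 J.
W_total = -11804 − 15843 = -27647 J.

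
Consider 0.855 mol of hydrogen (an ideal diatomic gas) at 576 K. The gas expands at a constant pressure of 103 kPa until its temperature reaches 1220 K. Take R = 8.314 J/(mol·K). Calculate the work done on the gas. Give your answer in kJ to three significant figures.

W ≈ -4.58 kJ

Isobaric: W = P ΔV = nR ΔT.
W = (0.855)(8.314)(1220 − 576) = 4578 J.
Work on gas = −W_by = -4578 J.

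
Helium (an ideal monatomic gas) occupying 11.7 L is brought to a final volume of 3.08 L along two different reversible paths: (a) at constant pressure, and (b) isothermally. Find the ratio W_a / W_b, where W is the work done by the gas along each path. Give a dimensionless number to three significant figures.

W_a / W_b ≈ 0.552

Path (a) isobaric: W = P₁(V₂ − V₁) → W_a/(P₁V₁) = -0.7368.
Path (b) isothermal: W = P₁V₁ ln(V₂/V₁) → W_b/(P₁V₁) = -1.335.
W_a / W_b = -0.7368 / -1.335 = 0.552.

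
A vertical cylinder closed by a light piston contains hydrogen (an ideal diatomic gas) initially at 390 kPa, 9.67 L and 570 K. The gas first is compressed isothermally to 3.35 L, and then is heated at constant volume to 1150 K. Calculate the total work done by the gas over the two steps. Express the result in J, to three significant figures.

Step 1 (isothermal): W = P₁V₁ ln(V₂/V₁) = (3771) ln(3.35/9.67) = -3998 J.
Step 2 (isochoric): W = 0 (constant volume).
W_total = -3998 + 0 = -3998 J.

W_total ≈ -4000 J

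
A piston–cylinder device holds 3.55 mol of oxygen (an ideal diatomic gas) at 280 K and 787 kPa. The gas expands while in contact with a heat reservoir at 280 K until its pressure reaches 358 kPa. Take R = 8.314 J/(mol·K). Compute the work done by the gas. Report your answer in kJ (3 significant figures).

Isothermal process: W = nRT ln(V₂/V₁) = nRT ln(P₁/P₂).
W = (3.55)(8.314)(280) × ln(787/358)
  = 8264 × ln(2.198) = 8264 × 0.7877
W_by_gas = 6510 J.

W ≈ 6.51 kJ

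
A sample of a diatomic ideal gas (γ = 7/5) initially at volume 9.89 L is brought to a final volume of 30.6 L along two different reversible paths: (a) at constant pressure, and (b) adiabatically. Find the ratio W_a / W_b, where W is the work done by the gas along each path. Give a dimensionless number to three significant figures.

Path (a) isobaric: W = P₁(V₂ − V₁) → W_a/(P₁V₁) = 2.094.
Path (b) adiabatic: W = P₁V₁(1 − (V₁/V₂)^(γ−1))/(γ−1) → W_b/(P₁V₁) = 0.9088.
W_a / W_b = 2.094 / 0.9088 = 2.304.

W_a / W_b ≈ 2.30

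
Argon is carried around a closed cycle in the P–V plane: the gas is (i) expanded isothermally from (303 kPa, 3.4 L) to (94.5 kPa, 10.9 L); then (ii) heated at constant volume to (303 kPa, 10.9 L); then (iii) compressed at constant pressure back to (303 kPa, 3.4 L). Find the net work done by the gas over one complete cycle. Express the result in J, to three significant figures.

Leg (i): W = PᵢVᵢ ln(V_f/Vᵢ) = (1030) ln(10.9/3.4) = 1200 J.
Leg (ii): W = 0.
Leg (iii): W = PΔV = (303)(3.4 − 10.9) = -2272 J.
W_net = 1200 − 2272 = -1072 J.

W_net ≈ -1070 J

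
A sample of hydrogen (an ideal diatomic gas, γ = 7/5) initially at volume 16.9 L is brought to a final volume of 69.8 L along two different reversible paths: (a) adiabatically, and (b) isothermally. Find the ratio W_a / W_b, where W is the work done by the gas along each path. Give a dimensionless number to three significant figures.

W_a / W_b ≈ 0.763

Path (a) adiabatic: W = P₁V₁(1 − (V₁/V₂)^(γ−1))/(γ−1) → W_a/(P₁V₁) = 1.082.
Path (b) isothermal: W = P₁V₁ ln(V₂/V₁) → W_b/(P₁V₁) = 1.418.
W_a / W_b = 1.082 / 1.418 = 0.7632.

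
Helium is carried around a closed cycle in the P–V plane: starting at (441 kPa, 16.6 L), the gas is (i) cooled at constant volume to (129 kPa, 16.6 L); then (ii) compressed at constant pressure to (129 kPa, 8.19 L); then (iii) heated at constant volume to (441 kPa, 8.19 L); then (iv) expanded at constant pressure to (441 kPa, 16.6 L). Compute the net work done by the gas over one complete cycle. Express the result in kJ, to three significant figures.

W_net ≈ 2.62 kJ

Constant-volume legs do no work.
W(ii) = (129)(8.19 − 16.6) = -1085 J; W(iv) = (441)(16.6 − 8.19) = 3709 J.
W_net = -1085 + 3709 = 2624 J (the clockwise enclosed area).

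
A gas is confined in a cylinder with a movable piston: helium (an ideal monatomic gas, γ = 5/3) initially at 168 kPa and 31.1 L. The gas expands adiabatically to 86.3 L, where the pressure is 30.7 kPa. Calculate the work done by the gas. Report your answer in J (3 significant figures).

Adiabatic: W = (P₁V₁ − P₂V₂)/(γ − 1) with γ = 5/3.
P₁V₁ = 5225 J, P₂V₂ = 2649 J.
W = (5225 − 2649) / 0.6667 = 3863 J.

W ≈ 3860 J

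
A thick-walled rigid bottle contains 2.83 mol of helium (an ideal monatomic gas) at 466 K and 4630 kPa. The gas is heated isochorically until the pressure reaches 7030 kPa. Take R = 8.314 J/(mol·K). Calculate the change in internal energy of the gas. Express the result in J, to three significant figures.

ΔU ≈ 8530 J

Constant volume ⇒ W = 0, so Q = ΔU = nCᵥΔT with Cᵥ = 3R/2 = 12.47 J/(mol·K).
At constant V, T₂/T₁ = P₂/P₁ ⇒ ΔT = T₁(P₂/P₁ − 1) = 466·(7030/4630 − 1) = 241.6 K.
ΔU = (2.83)(12.47)(241.6) = 8525 J.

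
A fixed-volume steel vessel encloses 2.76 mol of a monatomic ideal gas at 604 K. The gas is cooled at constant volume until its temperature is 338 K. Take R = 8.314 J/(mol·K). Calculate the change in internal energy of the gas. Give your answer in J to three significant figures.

Constant volume ⇒ W = 0, so Q = ΔU = nCᵥΔT with Cᵥ = 3R/2 = 12.47 J/(mol·K).
ΔU = (2.76)(12.47)(338 − 604) = -9156 J.

ΔU ≈ -9160 J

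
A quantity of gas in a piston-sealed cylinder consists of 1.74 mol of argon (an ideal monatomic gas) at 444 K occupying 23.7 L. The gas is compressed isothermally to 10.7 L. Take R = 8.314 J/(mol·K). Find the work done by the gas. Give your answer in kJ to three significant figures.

Isothermal: W = nRT ln(V₂/V₁).
W = (1.74)(8.314)(444) × ln(10.7/23.7)
  = 6423 × -0.7952
W_by_gas = -5108 J.

W ≈ -5.11 kJ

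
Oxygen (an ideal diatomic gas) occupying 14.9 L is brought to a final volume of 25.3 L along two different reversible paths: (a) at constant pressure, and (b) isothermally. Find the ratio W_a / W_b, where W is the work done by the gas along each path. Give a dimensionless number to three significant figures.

W_a / W_b ≈ 1.32

Path (a) isobaric: W = P₁(V₂ − V₁) → W_a/(P₁V₁) = 0.698.
Path (b) isothermal: W = P₁V₁ ln(V₂/V₁) → W_b/(P₁V₁) = 0.5294.
W_a / W_b = 0.698 / 0.5294 = 1.318.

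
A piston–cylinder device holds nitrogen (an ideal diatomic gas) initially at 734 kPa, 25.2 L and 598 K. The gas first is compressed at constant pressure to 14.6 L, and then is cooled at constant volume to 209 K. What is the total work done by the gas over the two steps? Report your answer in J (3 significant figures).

W_total ≈ -7780 J

Step 1 (isobaric): W = PΔV = (734 kPa)(14.6 − 25.2 L) = -7780 J.
Step 2 (isochoric): W = 0 (constant volume).
W_total = -7780 + 0 = -7780 J.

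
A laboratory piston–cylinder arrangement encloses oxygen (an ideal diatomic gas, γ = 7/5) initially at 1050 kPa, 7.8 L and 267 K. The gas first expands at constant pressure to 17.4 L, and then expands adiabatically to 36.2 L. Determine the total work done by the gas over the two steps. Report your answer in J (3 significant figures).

W_total ≈ 21700 J

Step 1 (isobaric): W = PΔV = (1050 kPa)(17.4 − 7.8 L) = 10080 J.
After step 1: P = 1050 kPa, V = 17.4 L, T = 595.6 K.
Step 2 (adiabatic): W = (P₁V₁ − P₂V₂)/(γ−1) = (18270 − 13629)/0.4 = 11602 J.
W_total = 10080 + 11602 = 21682 J.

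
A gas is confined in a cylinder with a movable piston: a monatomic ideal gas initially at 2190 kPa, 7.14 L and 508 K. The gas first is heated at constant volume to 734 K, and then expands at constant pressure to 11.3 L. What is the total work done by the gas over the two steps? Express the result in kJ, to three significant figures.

Step 1 (isochoric): W = 0 (constant volume).
After step 1: P = 3164 kPa (V unchanged).
Step 2 (isobaric): W = PΔV = (3164 kPa)(11.3 − 7.14 L) = 13163 J.
W_total = 0 + 13163 = 13163 J.

W_total ≈ 13.2 kJ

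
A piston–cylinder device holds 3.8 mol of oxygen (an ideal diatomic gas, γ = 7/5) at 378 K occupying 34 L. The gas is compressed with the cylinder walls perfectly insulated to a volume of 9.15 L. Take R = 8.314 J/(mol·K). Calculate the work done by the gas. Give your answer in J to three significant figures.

Adiabatic: TV^(γ−1) = const with γ = 7/5.
T₂ = T₁ (V₁/V₂)^(γ−1) = 378 × (34/9.15)^0.4 = 378 × 1.691 = 639 K.
W_by = nCᵥ(T₁ − T₂) = (3.8)(20.79)(378 − 639) = -20616 J.

W ≈ -20600 J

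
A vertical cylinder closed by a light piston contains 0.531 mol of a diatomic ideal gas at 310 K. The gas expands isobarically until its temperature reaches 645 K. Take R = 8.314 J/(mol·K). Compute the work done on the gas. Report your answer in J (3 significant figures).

Isobaric: W = P ΔV = nR ΔT.
W = (0.531)(8.314)(645 − 310) = 1479 J.
Work on gas = −W_by = -1479 J.

W ≈ -1480 J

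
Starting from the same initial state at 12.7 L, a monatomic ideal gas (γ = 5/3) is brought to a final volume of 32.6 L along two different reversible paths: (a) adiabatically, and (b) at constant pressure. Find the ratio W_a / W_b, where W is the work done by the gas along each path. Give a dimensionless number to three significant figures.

Path (a) adiabatic: W = P₁V₁(1 − (V₁/V₂)^(γ−1))/(γ−1) → W_a/(P₁V₁) = 0.6999.
Path (b) isobaric: W = P₁(V₂ − V₁) → W_b/(P₁V₁) = 1.567.
W_a / W_b = 0.6999 / 1.567 = 0.4467.

W_a / W_b ≈ 0.447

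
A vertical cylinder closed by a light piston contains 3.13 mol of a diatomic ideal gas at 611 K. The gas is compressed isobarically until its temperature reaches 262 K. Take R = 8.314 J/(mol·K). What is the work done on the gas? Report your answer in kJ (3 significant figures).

W ≈ 9.08 kJ

Isobaric: W = P ΔV = nR ΔT.
W = (3.13)(8.314)(262 − 611) = -9082 J.
Work on gas = −W_by = 9082 J.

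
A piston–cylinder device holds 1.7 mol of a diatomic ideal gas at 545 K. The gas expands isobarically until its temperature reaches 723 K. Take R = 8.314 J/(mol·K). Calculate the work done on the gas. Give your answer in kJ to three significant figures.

Isobaric: W = P ΔV = nR ΔT.
W = (1.7)(8.314)(723 − 545) = 2516 J.
Work on gas = −W_by = -2516 J.

W ≈ -2.52 kJ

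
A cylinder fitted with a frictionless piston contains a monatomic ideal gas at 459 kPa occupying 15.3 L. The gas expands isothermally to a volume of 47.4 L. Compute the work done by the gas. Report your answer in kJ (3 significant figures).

Isothermal: W = nRT ln(V₂/V₁) = P₁V₁ ln(V₂/V₁).
P₁V₁ = (459 kPa)(15.3 L) = 7023 J.
W = 7023 × ln(47.4/15.3) = 7023 × 1.131
W_by_gas = 7941 J.

W ≈ 7.94 kJ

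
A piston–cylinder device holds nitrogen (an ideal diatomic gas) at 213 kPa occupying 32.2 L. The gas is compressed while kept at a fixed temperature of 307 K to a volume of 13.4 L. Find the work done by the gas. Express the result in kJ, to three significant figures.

Isothermal: W = nRT ln(V₂/V₁) = P₁V₁ ln(V₂/V₁).
P₁V₁ = (213 kPa)(32.2 L) = 6859 J.
W = 6859 × ln(13.4/32.2) = 6859 × -0.8767
W_by_gas = -6013 J.

W ≈ -6.01 kJ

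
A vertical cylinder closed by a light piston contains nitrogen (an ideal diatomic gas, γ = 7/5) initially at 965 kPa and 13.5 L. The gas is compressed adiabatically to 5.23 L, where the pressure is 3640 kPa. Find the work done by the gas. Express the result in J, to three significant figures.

Adiabatic: W = (P₁V₁ − P₂V₂)/(γ − 1) with γ = 7/5.
P₁V₁ = 13028 J, P₂V₂ = 19037 J.
W = (13028 − 19037) / 0.4 = -15024 J.

W ≈ -15000 J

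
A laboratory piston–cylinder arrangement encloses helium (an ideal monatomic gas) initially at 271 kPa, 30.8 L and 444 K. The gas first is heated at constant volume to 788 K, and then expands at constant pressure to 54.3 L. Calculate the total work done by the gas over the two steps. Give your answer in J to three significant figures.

W_total ≈ 11300 J

Step 1 (isochoric): W = 0 (constant volume).
After step 1: P = 481 kPa (V unchanged).
Step 2 (isobaric): W = PΔV = (481 kPa)(54.3 − 30.8 L) = 11303 J.
W_total = 0 + 11303 = 11303 J.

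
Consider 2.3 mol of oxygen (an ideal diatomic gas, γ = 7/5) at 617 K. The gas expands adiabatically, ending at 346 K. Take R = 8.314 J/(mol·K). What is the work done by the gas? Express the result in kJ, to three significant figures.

Adiabatic ⇒ Q = 0, so W_by = −ΔU = nCᵥ(T₁ − T₂).
Cᵥ = 5R/2 = 20.79 J/(mol·K).
W = (2.3)(20.79)(617 − 346) = 12955 J.

W ≈ 13.0 kJ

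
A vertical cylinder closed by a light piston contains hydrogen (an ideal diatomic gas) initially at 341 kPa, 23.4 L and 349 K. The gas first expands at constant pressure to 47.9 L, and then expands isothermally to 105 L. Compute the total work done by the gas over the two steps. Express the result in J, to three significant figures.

Step 1 (isobaric): W = PΔV = (341 kPa)(47.9 − 23.4 L) = 8354 J.
After step 1: P = 341 kPa, V = 47.9 L, T = 714.4 K.
Step 2 (isothermal): W = P₁V₁ ln(V₂/V₁) = (16334) ln(105/47.9) = 12820 J.
W_total = 8354 + 12820 = 21174 J.

W_total ≈ 21200 J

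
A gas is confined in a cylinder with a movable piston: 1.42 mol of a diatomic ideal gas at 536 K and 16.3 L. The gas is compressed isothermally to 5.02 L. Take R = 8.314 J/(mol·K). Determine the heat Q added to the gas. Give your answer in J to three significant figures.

Q ≈ -7450 J

Isothermal ⇒ ΔU = 0, so Q = W = nRT ln(V₂/V₁).
Q = (1.42)(8.314)(536) ln(5.02/16.3) = 6328 × -1.178 = -7453 J.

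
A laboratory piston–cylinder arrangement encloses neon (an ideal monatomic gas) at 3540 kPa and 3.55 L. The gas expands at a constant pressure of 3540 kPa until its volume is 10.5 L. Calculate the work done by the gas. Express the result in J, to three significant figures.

Isobaric: W = P ΔV.
W = (3540 kPa)(10.5 − 3.55 L) = (3540)(6.95) = 24603 J.

W ≈ 24600 J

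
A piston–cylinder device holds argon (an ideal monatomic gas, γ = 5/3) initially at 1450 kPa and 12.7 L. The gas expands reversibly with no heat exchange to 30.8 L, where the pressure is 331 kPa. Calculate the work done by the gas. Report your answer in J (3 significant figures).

W ≈ 12300 J

Adiabatic: W = (P₁V₁ − P₂V₂)/(γ − 1) with γ = 5/3.
P₁V₁ = 18415 J, P₂V₂ = 10195 J.
W = (18415 − 10195) / 0.6667 = 12330 J.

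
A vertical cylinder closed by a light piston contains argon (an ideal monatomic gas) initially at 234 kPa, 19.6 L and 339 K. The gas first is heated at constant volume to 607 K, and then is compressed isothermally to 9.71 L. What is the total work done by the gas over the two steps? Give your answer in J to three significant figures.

Step 1 (isochoric): W = 0 (constant volume).
After step 1: P = 419 kPa (V unchanged).
Step 2 (isothermal): W = P₁V₁ ln(V₂/V₁) = (8212) ln(9.71/19.6) = -5768 J.
W_total = 0 − 5768 = -5768 J.

W_total ≈ -5770 J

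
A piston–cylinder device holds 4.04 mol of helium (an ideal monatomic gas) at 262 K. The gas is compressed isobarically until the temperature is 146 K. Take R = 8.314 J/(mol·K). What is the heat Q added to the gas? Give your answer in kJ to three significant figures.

Isobaric: W = nRΔT = (4.04)(8.314)(-116) = -3896 J.
ΔU = nCᵥΔT with Cᵥ = 3R/2: ΔU = (4.04)(12.47)(-116) = -5844 J.
Q = ΔU + W = -5844 − 3896 = -9741 J.

Q ≈ -9.74 kJ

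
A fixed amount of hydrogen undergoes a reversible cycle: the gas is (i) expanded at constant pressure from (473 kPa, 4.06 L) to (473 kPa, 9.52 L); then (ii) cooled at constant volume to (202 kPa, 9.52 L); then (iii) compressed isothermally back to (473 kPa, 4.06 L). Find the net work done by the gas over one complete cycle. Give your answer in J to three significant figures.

W_net ≈ 944 J

Leg (i): W = PΔV = (473)(9.52 − 4.06) = 2583 J.
Leg (ii): W = 0.
Leg (iii): W = PᵢVᵢ ln(V_f/Vᵢ) = (1923) ln(4.06/9.52) = -1639 J.
W_net = 2583 − 1639 = 943.7 J.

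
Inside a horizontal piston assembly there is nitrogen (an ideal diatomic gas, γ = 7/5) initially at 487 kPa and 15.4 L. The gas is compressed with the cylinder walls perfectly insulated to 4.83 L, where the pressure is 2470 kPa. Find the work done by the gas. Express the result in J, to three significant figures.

W ≈ -11100 J

Adiabatic: W = (P₁V₁ − P₂V₂)/(γ − 1) with γ = 7/5.
P₁V₁ = 7500 J, P₂V₂ = 11930 J.
W = (7500 − 11930) / 0.4 = -11076 J.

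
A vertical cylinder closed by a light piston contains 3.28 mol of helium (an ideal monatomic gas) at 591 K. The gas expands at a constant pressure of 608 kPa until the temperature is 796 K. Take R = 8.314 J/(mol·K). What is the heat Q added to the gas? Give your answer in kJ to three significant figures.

Q ≈ 14.0 kJ

Isobaric: W = nRΔT = (3.28)(8.314)(205) = 5590 J.
ΔU = nCᵥΔT with Cᵥ = 3R/2: ΔU = (3.28)(12.47)(205) = 8386 J.
Q = ΔU + W = 8386 + 5590 = 13976 J.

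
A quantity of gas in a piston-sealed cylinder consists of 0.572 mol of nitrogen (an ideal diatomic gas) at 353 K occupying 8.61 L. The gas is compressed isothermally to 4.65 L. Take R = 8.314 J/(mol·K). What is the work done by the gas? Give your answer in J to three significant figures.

W ≈ -1030 J

Isothermal: W = nRT ln(V₂/V₁).
W = (0.572)(8.314)(353) × ln(4.65/8.61)
  = 1679 × -0.6161
W_by_gas = -1034 J.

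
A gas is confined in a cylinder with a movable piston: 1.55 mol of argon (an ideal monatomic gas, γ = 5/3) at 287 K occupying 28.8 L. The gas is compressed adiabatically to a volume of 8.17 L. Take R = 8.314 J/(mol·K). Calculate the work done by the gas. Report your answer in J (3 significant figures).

Adiabatic: TV^(γ−1) = const with γ = 5/3.
T₂ = T₁ (V₁/V₂)^(γ−1) = 287 × (28.8/8.17)^0.667 = 287 × 2.316 = 664.8 K.
W_by = nCᵥ(T₁ − T₂) = (1.55)(12.47)(287 − 664.8) = -7302 J.

W ≈ -7300 J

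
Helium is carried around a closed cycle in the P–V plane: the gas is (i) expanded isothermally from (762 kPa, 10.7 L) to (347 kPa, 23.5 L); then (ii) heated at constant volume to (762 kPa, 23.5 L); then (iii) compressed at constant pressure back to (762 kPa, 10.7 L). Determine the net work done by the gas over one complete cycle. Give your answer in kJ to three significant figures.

Leg (i): W = PᵢVᵢ ln(V_f/Vᵢ) = (8153) ln(23.5/10.7) = 6415 J.
Leg (ii): W = 0.
Leg (iii): W = PΔV = (762)(10.7 − 23.5) = -9754 J.
W_net = 6415 − 9754 = -3339 J.

W_net ≈ -3.34 kJ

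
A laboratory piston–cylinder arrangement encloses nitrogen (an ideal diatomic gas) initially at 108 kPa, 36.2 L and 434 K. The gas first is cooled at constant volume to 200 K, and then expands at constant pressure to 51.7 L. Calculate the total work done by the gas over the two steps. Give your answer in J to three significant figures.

Step 1 (isochoric): W = 0 (constant volume).
After step 1: P = 49.77 kPa (V unchanged).
Step 2 (isobaric): W = PΔV = (49.77 kPa)(51.7 − 36.2 L) = 771.4 J.
W_total = 0 + 771.4 = 771.4 J.

W_total ≈ 771 J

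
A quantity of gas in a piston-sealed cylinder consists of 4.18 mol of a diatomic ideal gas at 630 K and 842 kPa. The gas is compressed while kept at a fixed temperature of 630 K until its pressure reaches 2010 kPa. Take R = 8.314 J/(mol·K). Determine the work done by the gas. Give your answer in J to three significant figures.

Isothermal process: W = nRT ln(V₂/V₁) = nRT ln(P₁/P₂).
W = (4.18)(8.314)(630) × ln(842/2010)
  = 21894 × ln(0.4189) = 21894 × -0.8701
W_by_gas = -19050 J.

W ≈ -19100 J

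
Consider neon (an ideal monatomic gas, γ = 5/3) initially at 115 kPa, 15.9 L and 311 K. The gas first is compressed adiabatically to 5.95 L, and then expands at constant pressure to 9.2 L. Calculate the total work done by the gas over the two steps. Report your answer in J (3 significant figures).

W_total ≈ -616 J

Step 1 (adiabatic): W = (P₁V₁ − P₂V₂)/(γ−1) = (1828 − 3521)/0.667 = -2539 J.
After step 1: P = 591.8 kPa, V = 5.95 L, T = 598.9 K.
Step 2 (isobaric): W = PΔV = (591.8 kPa)(9.2 − 5.95 L) = 1923 J.
W_total = -2539 + 1923 = -615.6 J.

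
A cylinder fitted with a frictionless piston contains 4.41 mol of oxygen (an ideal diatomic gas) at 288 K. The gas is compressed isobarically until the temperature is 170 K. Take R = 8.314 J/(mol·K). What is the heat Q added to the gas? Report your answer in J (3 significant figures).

Q ≈ -15100 J

Isobaric: W = nRΔT = (4.41)(8.314)(-118) = -4326 J.
ΔU = nCᵥΔT with Cᵥ = 5R/2: ΔU = (4.41)(20.79)(-118) = -10816 J.
Q = ΔU + W = -10816 − 4326 = -15143 J.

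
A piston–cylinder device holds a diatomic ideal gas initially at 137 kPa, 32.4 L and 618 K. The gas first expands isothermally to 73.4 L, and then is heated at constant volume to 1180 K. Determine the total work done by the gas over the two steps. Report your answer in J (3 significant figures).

Step 1 (isothermal): W = P₁V₁ ln(V₂/V₁) = (4439) ln(73.4/32.4) = 3630 J.
Step 2 (isochoric): W = 0 (constant volume).
W_total = 3630 + 0 = 3630 J.

W_total ≈ 3630 J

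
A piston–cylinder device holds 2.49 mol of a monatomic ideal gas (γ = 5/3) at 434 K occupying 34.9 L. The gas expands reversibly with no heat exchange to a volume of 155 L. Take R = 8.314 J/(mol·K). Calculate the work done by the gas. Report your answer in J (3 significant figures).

Adiabatic: TV^(γ−1) = const with γ = 5/3.
T₂ = T₁ (V₁/V₂)^(γ−1) = 434 × (34.9/155)^0.667 = 434 × 0.3701 = 160.6 K.
W_by = nCᵥ(T₁ − T₂) = (2.49)(12.47)(434 − 160.6) = 8489 J.

W ≈ 8490 J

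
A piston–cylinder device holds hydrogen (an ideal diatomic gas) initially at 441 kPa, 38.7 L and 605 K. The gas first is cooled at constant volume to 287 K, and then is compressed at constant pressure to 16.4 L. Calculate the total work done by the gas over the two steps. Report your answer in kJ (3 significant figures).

Step 1 (isochoric): W = 0 (constant volume).
After step 1: P = 209.2 kPa (V unchanged).
Step 2 (isobaric): W = PΔV = (209.2 kPa)(16.4 − 38.7 L) = -4665 J.
W_total = 0 − 4665 = -4665 J.

W_total ≈ -4.67 kJ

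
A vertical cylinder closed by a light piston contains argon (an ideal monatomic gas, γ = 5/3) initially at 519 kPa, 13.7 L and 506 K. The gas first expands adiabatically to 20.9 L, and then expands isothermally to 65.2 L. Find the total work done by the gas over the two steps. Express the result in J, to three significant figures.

Step 1 (adiabatic): W = (P₁V₁ − P₂V₂)/(γ−1) = (7110 − 5365)/0.667 = 2617 J.
After step 1: P = 256.7 kPa, V = 20.9 L, T = 381.8 K.
Step 2 (isothermal): W = P₁V₁ ln(V₂/V₁) = (5365) ln(65.2/20.9) = 6104 J.
W_total = 2617 + 6104 = 8722 J.

W_total ≈ 8720 J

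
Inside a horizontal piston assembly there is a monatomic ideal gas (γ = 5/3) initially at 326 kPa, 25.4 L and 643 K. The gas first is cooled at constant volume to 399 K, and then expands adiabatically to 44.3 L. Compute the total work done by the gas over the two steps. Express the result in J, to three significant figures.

W_total ≈ 2390 J

Step 1 (isochoric): W = 0 (constant volume).
After step 1: P = 202.3 kPa (V unchanged).
Step 2 (adiabatic): W = (P₁V₁ − P₂V₂)/(γ−1) = (5138 − 3546)/0.667 = 2388 J.
W_total = 0 + 2388 = 2388 J.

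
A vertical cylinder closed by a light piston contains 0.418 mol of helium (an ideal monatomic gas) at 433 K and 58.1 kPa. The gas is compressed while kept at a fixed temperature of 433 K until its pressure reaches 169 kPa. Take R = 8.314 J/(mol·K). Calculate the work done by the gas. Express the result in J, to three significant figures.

Isothermal process: W = nRT ln(V₂/V₁) = nRT ln(P₁/P₂).
W = (0.418)(8.314)(433) × ln(58.1/169)
  = 1505 × ln(0.3438) = 1505 × -1.068
W_by_gas = -1607 J.

W ≈ -1610 J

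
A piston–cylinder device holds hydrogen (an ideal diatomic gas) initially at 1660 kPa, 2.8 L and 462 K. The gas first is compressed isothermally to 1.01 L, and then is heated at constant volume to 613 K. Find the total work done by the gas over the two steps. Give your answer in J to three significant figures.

W_total ≈ -4740 J

Step 1 (isothermal): W = P₁V₁ ln(V₂/V₁) = (4648) ln(1.01/2.8) = -4739 J.
Step 2 (isochoric): W = 0 (constant volume).
W_total = -4739 + 0 = -4739 J.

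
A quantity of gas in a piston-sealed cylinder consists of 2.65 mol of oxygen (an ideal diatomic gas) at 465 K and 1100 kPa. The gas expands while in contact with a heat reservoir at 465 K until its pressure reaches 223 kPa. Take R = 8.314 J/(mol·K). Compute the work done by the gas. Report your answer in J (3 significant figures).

W ≈ 16300 J

Isothermal process: W = nRT ln(V₂/V₁) = nRT ln(P₁/P₂).
W = (2.65)(8.314)(465) × ln(1100/223)
  = 10245 × ln(4.933) = 10245 × 1.596
W_by_gas = 16350 J.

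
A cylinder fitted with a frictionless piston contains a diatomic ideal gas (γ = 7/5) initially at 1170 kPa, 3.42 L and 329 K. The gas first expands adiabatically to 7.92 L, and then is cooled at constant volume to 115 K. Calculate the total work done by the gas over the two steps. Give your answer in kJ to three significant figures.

W_total ≈ 2.85 kJ

Step 1 (adiabatic): W = (P₁V₁ − P₂V₂)/(γ−1) = (4001 − 2860)/0.4 = 2854 J.
Step 2 (isochoric): W = 0 (constant volume).
W_total = 2854 + 0 = 2854 J.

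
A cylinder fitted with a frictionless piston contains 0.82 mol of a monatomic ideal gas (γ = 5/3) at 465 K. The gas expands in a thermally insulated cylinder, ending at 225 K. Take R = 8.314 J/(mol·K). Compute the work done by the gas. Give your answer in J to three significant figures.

Adiabatic ⇒ Q = 0, so W_by = −ΔU = nCᵥ(T₁ − T₂).
Cᵥ = 3R/2 = 12.47 J/(mol·K).
W = (0.82)(12.47)(465 − 225) = 2454 J.

W ≈ 2450 J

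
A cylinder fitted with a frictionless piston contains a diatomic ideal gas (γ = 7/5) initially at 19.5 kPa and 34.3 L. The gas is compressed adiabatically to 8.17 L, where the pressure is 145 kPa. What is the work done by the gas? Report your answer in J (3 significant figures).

W ≈ -1290 J

Adiabatic: W = (P₁V₁ − P₂V₂)/(γ − 1) with γ = 7/5.
P₁V₁ = 668.8 J, P₂V₂ = 1185 J.
W = (668.8 − 1185) / 0.4 = -1290 J.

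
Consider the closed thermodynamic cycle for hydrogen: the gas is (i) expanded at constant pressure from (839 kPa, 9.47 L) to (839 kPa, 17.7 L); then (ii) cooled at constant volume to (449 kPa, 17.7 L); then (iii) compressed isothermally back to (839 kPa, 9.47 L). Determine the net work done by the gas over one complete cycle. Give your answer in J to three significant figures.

Leg (i): W = PΔV = (839)(17.7 − 9.47) = 6905 J.
Leg (ii): W = 0.
Leg (iii): W = PᵢVᵢ ln(V_f/Vᵢ) = (7947) ln(9.47/17.7) = -4971 J.
W_net = 6905 − 4971 = 1934 J.

W_net ≈ 1930 J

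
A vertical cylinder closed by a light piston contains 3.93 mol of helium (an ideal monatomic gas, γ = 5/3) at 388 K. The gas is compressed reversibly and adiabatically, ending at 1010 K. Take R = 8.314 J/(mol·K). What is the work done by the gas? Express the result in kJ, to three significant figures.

Adiabatic ⇒ Q = 0, so W_by = −ΔU = nCᵥ(T₁ − T₂).
Cᵥ = 3R/2 = 12.47 J/(mol·K).
W = (3.93)(12.47)(388 − 1010) = -30485 J.

W ≈ -30.5 kJ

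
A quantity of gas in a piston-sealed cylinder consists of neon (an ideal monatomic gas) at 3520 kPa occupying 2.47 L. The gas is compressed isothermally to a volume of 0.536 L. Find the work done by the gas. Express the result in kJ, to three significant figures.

W ≈ -13.3 kJ

Isothermal: W = nRT ln(V₂/V₁) = P₁V₁ ln(V₂/V₁).
P₁V₁ = (3520 kPa)(2.47 L) = 8694 J.
W = 8694 × ln(0.536/2.47) = 8694 × -1.528
W_by_gas = -13284 J.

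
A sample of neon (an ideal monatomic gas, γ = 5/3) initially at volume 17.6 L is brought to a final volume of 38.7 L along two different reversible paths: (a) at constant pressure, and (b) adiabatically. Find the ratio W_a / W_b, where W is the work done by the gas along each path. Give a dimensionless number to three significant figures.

W_a / W_b ≈ 1.96

Path (a) isobaric: W = P₁(V₂ − V₁) → W_a/(P₁V₁) = 1.199.
Path (b) adiabatic: W = P₁V₁(1 − (V₁/V₂)^(γ−1))/(γ−1) → W_b/(P₁V₁) = 0.6129.
W_a / W_b = 1.199 / 0.6129 = 1.956.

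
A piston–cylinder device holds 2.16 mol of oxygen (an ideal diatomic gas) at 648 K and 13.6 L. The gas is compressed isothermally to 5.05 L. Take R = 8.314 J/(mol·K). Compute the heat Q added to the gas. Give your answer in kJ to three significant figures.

Isothermal ⇒ ΔU = 0, so Q = W = nRT ln(V₂/V₁).
Q = (2.16)(8.314)(648) ln(5.05/13.6) = 11637 × -0.9907 = -11529 J.

Q ≈ -11.5 kJ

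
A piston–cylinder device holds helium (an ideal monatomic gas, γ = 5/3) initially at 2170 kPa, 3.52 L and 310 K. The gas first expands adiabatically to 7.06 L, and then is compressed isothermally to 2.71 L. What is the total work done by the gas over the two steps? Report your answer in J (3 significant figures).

Step 1 (adiabatic): W = (P₁V₁ − P₂V₂)/(γ−1) = (7638 − 4803)/0.667 = 4253 J.
After step 1: P = 680.3 kPa, V = 7.06 L, T = 194.9 K.
Step 2 (isothermal): W = P₁V₁ ln(V₂/V₁) = (4803) ln(2.71/7.06) = -4599 J.
W_total = 4253 − 4599 = -345.3 J.

W_total ≈ -345 J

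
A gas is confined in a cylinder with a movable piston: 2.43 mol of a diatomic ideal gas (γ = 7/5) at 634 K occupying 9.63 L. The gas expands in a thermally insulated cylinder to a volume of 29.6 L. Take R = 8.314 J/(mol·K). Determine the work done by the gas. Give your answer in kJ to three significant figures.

W ≈ 11.6 kJ

Adiabatic: TV^(γ−1) = const with γ = 7/5.
T₂ = T₁ (V₁/V₂)^(γ−1) = 634 × (9.63/29.6)^0.4 = 634 × 0.6382 = 404.6 K.
W_by = nCᵥ(T₁ − T₂) = (2.43)(20.79)(634 − 404.6) = 11587 J.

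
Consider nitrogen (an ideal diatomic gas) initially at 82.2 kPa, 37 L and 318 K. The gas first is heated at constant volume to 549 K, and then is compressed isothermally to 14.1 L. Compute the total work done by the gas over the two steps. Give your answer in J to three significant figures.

W_total ≈ -5070 J

Step 1 (isochoric): W = 0 (constant volume).
After step 1: P = 141.9 kPa (V unchanged).
Step 2 (isothermal): W = P₁V₁ ln(V₂/V₁) = (5251) ln(14.1/37) = -5066 J.
W_total = 0 − 5066 = -5066 J.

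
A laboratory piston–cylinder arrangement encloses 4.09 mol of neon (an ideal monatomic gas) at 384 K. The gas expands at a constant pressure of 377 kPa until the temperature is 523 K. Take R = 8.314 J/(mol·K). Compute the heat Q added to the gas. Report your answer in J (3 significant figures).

Q ≈ 11800 J

Isobaric: W = nRΔT = (4.09)(8.314)(139) = 4727 J.
ΔU = nCᵥΔT with Cᵥ = 3R/2: ΔU = (4.09)(12.47)(139) = 7090 J.
Q = ΔU + W = 7090 + 4727 = 11816 J.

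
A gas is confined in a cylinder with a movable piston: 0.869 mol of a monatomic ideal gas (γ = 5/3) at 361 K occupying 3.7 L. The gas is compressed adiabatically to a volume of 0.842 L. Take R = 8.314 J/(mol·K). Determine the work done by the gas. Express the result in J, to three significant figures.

Adiabatic: TV^(γ−1) = const with γ = 5/3.
T₂ = T₁ (V₁/V₂)^(γ−1) = 361 × (3.7/0.842)^0.667 = 361 × 2.683 = 968.5 K.
W_by = nCᵥ(T₁ − T₂) = (0.869)(12.47)(361 − 968.5) = -6584 J.

W ≈ -6580 J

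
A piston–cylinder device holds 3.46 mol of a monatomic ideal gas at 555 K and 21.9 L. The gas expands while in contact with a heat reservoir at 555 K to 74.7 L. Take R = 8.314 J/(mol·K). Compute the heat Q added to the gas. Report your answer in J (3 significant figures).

Isothermal ⇒ ΔU = 0, so Q = W = nRT ln(V₂/V₁).
Q = (3.46)(8.314)(555) ln(74.7/21.9) = 15965 × 1.227 = 19589 J.

Q ≈ 19600 J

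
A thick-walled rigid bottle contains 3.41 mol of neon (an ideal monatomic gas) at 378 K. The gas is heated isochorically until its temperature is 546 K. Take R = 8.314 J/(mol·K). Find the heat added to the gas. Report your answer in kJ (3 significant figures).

Q ≈ 7.14 kJ

Constant volume ⇒ W = 0, so Q = ΔU = nCᵥΔT with Cᵥ = 3R/2 = 12.47 J/(mol·K).
ΔU = (3.41)(12.47)(546 − 378) = 7144 J.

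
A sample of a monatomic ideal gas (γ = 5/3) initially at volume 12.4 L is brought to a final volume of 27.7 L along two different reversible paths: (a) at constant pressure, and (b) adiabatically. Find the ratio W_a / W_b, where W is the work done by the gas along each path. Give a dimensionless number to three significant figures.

W_a / W_b ≈ 1.98

Path (a) isobaric: W = P₁(V₂ − V₁) → W_a/(P₁V₁) = 1.234.
Path (b) adiabatic: W = P₁V₁(1 − (V₁/V₂)^(γ−1))/(γ−1) → W_b/(P₁V₁) = 0.6222.
W_a / W_b = 1.234 / 0.6222 = 1.983.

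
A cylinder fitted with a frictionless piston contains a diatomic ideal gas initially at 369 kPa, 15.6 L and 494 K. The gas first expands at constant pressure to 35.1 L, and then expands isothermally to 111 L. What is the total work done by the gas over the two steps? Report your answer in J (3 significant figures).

Step 1 (isobaric): W = PΔV = (369 kPa)(35.1 − 15.6 L) = 7196 J.
After step 1: P = 369 kPa, V = 35.1 L, T = 1112 K.
Step 2 (isothermal): W = P₁V₁ ln(V₂/V₁) = (12952) ln(111/35.1) = 14912 J.
W_total = 7196 + 14912 = 22107 J.

W_total ≈ 22100 J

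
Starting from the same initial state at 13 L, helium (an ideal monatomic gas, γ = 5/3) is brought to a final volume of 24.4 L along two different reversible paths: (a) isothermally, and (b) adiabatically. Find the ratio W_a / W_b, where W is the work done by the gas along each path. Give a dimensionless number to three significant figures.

W_a / W_b ≈ 1.22

Path (a) isothermal: W = P₁V₁ ln(V₂/V₁) → W_a/(P₁V₁) = 0.6296.
Path (b) adiabatic: W = P₁V₁(1 − (V₁/V₂)^(γ−1))/(γ−1) → W_b/(P₁V₁) = 0.5142.
W_a / W_b = 0.6296 / 0.5142 = 1.225.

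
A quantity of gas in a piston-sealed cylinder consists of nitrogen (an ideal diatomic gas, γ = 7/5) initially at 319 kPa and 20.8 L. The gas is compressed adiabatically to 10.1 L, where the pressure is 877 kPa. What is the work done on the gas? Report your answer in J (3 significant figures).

Adiabatic: W = (P₁V₁ − P₂V₂)/(γ − 1) with γ = 7/5.
P₁V₁ = 6635 J, P₂V₂ = 8858 J.
W = (6635 − 8858) / 0.4 = -5556 J.
Work on gas = −W_by = 5556 J.

W ≈ 5560 J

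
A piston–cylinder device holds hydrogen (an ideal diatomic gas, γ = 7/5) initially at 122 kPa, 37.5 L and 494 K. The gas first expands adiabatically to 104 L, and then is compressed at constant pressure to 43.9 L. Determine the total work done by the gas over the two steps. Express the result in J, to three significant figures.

W_total ≈ 2070 J

Step 1 (adiabatic): W = (P₁V₁ − P₂V₂)/(γ−1) = (4575 − 3042)/0.4 = 3832 J.
After step 1: P = 29.25 kPa, V = 104 L, T = 328.5 K.
Step 2 (isobaric): W = PΔV = (29.25 kPa)(43.9 − 104 L) = -1758 J.
W_total = 3832 − 1758 = 2074 J.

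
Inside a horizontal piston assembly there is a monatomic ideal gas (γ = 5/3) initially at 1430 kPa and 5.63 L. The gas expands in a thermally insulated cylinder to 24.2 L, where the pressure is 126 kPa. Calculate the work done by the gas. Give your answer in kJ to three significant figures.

W ≈ 7.50 kJ

Adiabatic: W = (P₁V₁ − P₂V₂)/(γ − 1) with γ = 5/3.
P₁V₁ = 8051 J, P₂V₂ = 3049 J.
W = (8051 − 3049) / 0.6667 = 7503 J.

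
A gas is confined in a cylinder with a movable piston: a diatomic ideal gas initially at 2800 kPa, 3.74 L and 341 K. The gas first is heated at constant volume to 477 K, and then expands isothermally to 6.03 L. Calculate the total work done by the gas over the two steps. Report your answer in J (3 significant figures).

Step 1 (isochoric): W = 0 (constant volume).
After step 1: P = 3917 kPa (V unchanged).
Step 2 (isothermal): W = P₁V₁ ln(V₂/V₁) = (14649) ln(6.03/3.74) = 6997 J.
W_total = 0 + 6997 = 6997 J.

W_total ≈ 7000 J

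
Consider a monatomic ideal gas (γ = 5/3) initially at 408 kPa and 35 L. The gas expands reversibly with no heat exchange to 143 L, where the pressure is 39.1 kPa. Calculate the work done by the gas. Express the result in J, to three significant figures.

W ≈ 13000 J

Adiabatic: W = (P₁V₁ − P₂V₂)/(γ − 1) with γ = 5/3.
P₁V₁ = 14280 J, P₂V₂ = 5591 J.
W = (14280 − 5591) / 0.6667 = 13033 J.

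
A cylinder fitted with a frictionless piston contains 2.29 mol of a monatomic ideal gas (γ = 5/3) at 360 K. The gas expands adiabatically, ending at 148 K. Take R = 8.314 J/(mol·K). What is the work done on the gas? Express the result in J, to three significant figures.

W ≈ -6050 J

Adiabatic ⇒ Q = 0, so W_by = −ΔU = nCᵥ(T₁ − T₂).
Cᵥ = 3R/2 = 12.47 J/(mol·K).
W = (2.29)(12.47)(360 − 148) = 6054 J.
Work on gas = −W_by = -6054 J.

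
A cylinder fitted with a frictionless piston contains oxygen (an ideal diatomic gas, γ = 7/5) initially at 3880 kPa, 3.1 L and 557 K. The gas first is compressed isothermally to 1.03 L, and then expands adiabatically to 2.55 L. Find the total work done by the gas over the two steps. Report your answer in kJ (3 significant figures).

W_total ≈ -4.11 kJ

Step 1 (isothermal): W = P₁V₁ ln(V₂/V₁) = (12028) ln(1.03/3.1) = -13253 J.
After step 1: P = 11678 kPa, V = 1.03 L, T = 557 K.
Step 2 (adiabatic): W = (P₁V₁ − P₂V₂)/(γ−1) = (12028 − 8370)/0.4 = 9146 J.
W_total = -13253 + 9146 = -4107 J.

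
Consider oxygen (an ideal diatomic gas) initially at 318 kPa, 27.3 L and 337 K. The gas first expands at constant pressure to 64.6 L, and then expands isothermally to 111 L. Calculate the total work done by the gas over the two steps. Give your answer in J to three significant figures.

W_total ≈ 23000 J

Step 1 (isobaric): W = PΔV = (318 kPa)(64.6 − 27.3 L) = 11861 J.
After step 1: P = 318 kPa, V = 64.6 L, T = 797.4 K.
Step 2 (isothermal): W = P₁V₁ ln(V₂/V₁) = (20543) ln(111/64.6) = 11120 J.
W_total = 11861 + 11120 = 22982 J.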